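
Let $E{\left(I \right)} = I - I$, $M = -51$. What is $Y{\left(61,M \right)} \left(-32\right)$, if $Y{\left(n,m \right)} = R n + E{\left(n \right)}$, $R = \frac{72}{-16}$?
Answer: $8784$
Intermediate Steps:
$R = - \frac{9}{2}$ ($R = 72 \left(- \frac{1}{16}\right) = - \frac{9}{2} \approx -4.5$)
$E{\left(I \right)} = 0$
$Y{\left(n,m \right)} = - \frac{9 n}{2}$ ($Y{\left(n,m \right)} = - \frac{9 n}{2} + 0 = - \frac{9 n}{2}$)
$Y{\left(61,M \right)} \left(-32\right) = \left(- \frac{9}{2}\right) 61 \left(-32\right) = \left(- \frac{549}{2}\right) \left(-32\right) = 8784$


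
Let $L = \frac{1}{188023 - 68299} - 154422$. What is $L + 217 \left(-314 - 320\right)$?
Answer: $- \frac{34959407999}{119724} \approx -2.92 \cdot 10^{5}$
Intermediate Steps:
$L = - \frac{18488019527}{119724}$ ($L = \frac{1}{119724} - 154422 = - \frac{18488019527}{119724} \approx -1.5442 \cdot 10^{5}$)
$L + 217 \left(-314 - 320\right) = - \frac{18488019527}{119724} + 217 \left(-314 - 320\right) = - \frac{18488019527}{119724} + 217 \left(-634\right) = - \frac{18488019527}{119724} - 137578 = - \frac{34959407999}{119724}$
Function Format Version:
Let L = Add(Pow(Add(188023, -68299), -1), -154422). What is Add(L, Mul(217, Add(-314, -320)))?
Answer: Rational(-34959407999, 119724) ≈ -2.9200e+5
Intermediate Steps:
L = Rational(-18488019527, 119724) (L = Add(Pow(119724, -1), -154422) = Add(Rational(1, 119724), -154422) = Rational(-18488019527, 119724) ≈ -1.5442e+5)
Add(L, Mul(217, Add(-314, -320))) = Add(Rational(-18488019527, 119724), Mul(217, Add(-314, -320))) = Add(Rational(-18488019527, 119724), Mul(217, -634)) = Add(Rational(-18488019527, 119724), -137578) = Rational(-34959407999, 119724)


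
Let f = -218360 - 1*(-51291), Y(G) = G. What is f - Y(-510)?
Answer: -166559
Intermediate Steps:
f = -167069 (f = -218360 + 51291 = -167069)
f - Y(-510) = -167069 - 1*(-510) = -167069 + 510 = -166559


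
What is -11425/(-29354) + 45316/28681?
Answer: 1657886289/841902074 ≈ 1.9692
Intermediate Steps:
-11425/(-29354) + 45316/28681 = -11425*(-1/29354) + 45316*(1/28681) = 11425/29354 + 45316/28681 = 1657886289/841902074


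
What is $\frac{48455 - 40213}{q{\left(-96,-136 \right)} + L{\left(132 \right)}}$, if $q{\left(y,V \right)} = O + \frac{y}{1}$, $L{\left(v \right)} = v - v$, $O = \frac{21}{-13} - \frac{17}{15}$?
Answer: $- \frac{803595}{9628} \approx -83.464$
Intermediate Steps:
$O = - \frac{536}{195}$ ($O = 21 \left(- \frac{1}{13}\right) - \frac{17}{15} = - \frac{21}{13} - \frac{17}{15} = - \frac{536}{195} \approx -2.7487$)
$L{\left(v \right)} = 0$
$q{\left(y,V \right)} = - \frac{536}{195} + y$ ($q{\left(y,V \right)} = - \frac{536}{195} + \frac{y}{1} = - \frac{536}{195} + y 1 = - \frac{536}{195} + y$)
$\frac{48455 - 40213}{q{\left(-96,-136 \right)} + L{\left(132 \right)}} = \frac{48455 - 40213}{\left(- \frac{536}{195} - 96\right) + 0} = \frac{8242}{- \frac{19256}{195} + 0} = \frac{8242}{- \frac{19256}{195}} = 8242 \left(- \frac{195}{19256}\right) = - \frac{803595}{9628}$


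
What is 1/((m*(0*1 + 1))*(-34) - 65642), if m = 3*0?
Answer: -1/65642 ≈ -1.5234e-5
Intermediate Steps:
m = 0
1/((m*(0*1 + 1))*(-34) - 65642) = 1/((0*(0*1 + 1))*(-34) - 65642) = 1/((0*(0 + 1))*(-34) - 65642) = 1/((0*1)*(-34) - 65642) = 1/(0*(-34) - 65642) = 1/(0 - 65642) = 1/(-65642) = -1/65642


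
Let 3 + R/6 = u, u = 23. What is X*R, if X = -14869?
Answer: -1784280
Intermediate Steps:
R = 120 (R = -18 + 6*23 = -18 + 138 = 120)
X*R = -14869*120 = -1784280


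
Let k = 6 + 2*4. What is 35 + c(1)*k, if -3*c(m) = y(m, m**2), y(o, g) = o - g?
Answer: 35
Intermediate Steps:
c(m) = -m/3 + m**2/3 (c(m) = -(m - m**2)/3 = -m/3 + m**2/3)
k = 14 (k = 6 + 8 = 14)
35 + c(1)*k = 35 + ((1/3)*1*(-1 + 1))*14 = 35 + ((1/3)*1*0)*14 = 35 + 0*14 = 35 + 0 = 35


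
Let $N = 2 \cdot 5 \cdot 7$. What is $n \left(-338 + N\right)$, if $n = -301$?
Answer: $80668$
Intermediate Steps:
$N = 70$ ($N = 10 \cdot 7 = 70$)
$n \left(-338 + N\right) = - 301 \left(-338 + 70\right) = \left(-301\right) \left(-268\right) = 80668$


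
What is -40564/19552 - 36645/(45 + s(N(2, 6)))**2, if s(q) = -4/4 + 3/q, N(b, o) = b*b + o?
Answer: -19902237109/959265112 ≈ -20.747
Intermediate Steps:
N(b, o) = o + b**2 (N(b, o) = b**2 + o = o + b**2)
s(q) = -1 + 3/q (s(q) = -4*1/4 + 3/q = -1 + 3/q)
-40564/19552 - 36645/(45 + s(N(2, 6)))**2 = -40564/19552 - 36645/(45 + (3 - (6 + 2**2))/(6 + 2**2))**2 = -40564*1/19552 - 36645/(45 + (3 - (6 + 4))/(6 + 4))**2 = -10141/4888 - 36645/(45 + (3 - 1*10)/10)**2 = -10141/4888 - 36645/(45 + (3 - 10)/10)**2 = -10141/4888 - 36645/(45 + (1/10)*(-7))**2 = -10141/4888 - 36645/(45 - 7/10)**2 = -10141/4888 - 36645/((443/10)**2) = -10141/4888 - 36645/196249/100 = -10141/4888 - 36645*100/196249 = -10141/4888 - 3664500/196249 = -19902237109/959265112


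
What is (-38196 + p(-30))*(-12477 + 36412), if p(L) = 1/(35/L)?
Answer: -6399692430/7 ≈ -9.1424e+8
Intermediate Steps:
p(L) = L/35
(-38196 + p(-30))*(-12477 + 36412) = (-38196 + (1/35)*(-30))*(-12477 + 36412) = (-38196 - 6/7)*23935 = -267378/7*23935 = -6399692430/7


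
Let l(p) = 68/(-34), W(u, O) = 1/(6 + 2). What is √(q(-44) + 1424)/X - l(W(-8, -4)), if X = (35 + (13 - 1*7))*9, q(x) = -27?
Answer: 2 + √1397/369 ≈ 2.1013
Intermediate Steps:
W(u, O) = ⅛ (W(u, O) = 1/8 = ⅛)
l(p) = -2 (l(p) = 68*(-1/34) = -2)
X = 369 (X = (35 + (13 - 7))*9 = (35 + 6)*9 = 41*9 = 369)
√(q(-44) + 1424)/X - l(W(-8, -4)) = √(-27 + 1424)/369 - 1*(-2) = √1397*(1/369) + 2 = √1397/369 + 2 = 2 + √1397/369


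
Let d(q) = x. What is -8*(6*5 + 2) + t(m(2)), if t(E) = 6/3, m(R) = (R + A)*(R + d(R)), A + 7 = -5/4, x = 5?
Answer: -254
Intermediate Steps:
d(q) = 5
A = -33/4 (A = -7 - 5/4 = -33/4 ≈ -8.2500)
m(R) = (5 + R)*(-33/4 + R) (m(R) = (R - 33/4)*(R + 5) = (-33/4 + R)*(5 + R) = (5 + R)*(-33/4 + R))
t(E) = 2 (t(E) = 6*(⅓) = 2)
-8*(6*5 + 2) + t(m(2)) = -8*(6*5 + 2) + 2 = -8*(30 + 2) + 2 = -8*32 + 2 = -256 + 2 = -254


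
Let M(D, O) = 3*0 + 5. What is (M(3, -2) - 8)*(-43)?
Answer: 129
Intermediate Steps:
M(D, O) = 5 (M(D, O) = 0 + 5 = 5)
(M(3, -2) - 8)*(-43) = (5 - 8)*(-43) = -3*(-43) = 129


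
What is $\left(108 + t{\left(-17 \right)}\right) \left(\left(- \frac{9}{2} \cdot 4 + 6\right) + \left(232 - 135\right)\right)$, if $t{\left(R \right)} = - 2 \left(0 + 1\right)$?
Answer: $9010$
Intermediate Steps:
$t{\left(R \right)} = -2$ ($t{\left(R \right)} = \left(-2\right) 1 = -2$)
$\left(108 + t{\left(-17 \right)}\right) \left(\left(- \frac{9}{2} \cdot 4 + 6\right) + \left(232 - 135\right)\right) = \left(108 - 2\right) \left(\left(- \frac{9}{2} \cdot 4 + 6\right) + \left(232 - 135\right)\right) = 106 \left(\left(\left(-9\right) \frac{1}{2} \cdot 4 + 6\right) + \left(232 - 135\right)\right) = 106 \left(\left(\left(- \frac{9}{2}\right) 4 + 6\right) + 97\right) = 106 \left(\left(-18 + 6\right) + 97\right) = 106 \left(-12 + 97\right) = 106 \cdot 85 = 9010$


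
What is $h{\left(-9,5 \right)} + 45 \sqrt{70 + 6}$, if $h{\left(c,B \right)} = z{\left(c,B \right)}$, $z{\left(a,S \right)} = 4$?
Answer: $4 + 90 \sqrt{19} \approx 396.3$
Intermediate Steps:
$h{\left(c,B \right)} = 4$
$h{\left(-9,5 \right)} + 45 \sqrt{70 + 6} = 4 + 45 \sqrt{70 + 6} = 4 + 45 \sqrt{76} = 4 + 45 \cdot 2 \sqrt{19} = 4 + 90 \sqrt{19}$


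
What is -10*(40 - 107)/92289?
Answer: 670/92289 ≈ 0.0072598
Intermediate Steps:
-10*(40 - 107)/92289 = -10*(-67)*(1/92289) = 670*(1/92289) = 670/92289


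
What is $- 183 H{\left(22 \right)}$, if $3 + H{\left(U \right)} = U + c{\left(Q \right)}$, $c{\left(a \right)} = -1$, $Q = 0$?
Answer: $-3294$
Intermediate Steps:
$H{\left(U \right)} = -4 + U$ ($H{\left(U \right)} = -3 + \left(U - 1\right) = -3 + \left(-1 + U\right) = -4 + U$)
$- 183 H{\left(22 \right)} = - 183 \left(-4 + 22\right) = \left(-183\right) 18 = -3294$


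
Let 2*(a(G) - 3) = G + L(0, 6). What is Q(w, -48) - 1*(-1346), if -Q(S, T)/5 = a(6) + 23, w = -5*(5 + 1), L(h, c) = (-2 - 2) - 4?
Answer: 1221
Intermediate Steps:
L(h, c) = -8 (L(h, c) = -4 - 4 = -8)
w = -30 (w = -5*6 = -30)
a(G) = -1 + G/2 (a(G) = 3 + (G - 8)/2 = 3 + (-8 + G)/2 = 3 + (-4 + G/2) = -1 + G/2)
Q(S, T) = -125 (Q(S, T) = -5*((-1 + (½)*6) + 23) = -5*((-1 + 3) + 23) = -5*(2 + 23) = -5*25 = -125)
Q(w, -48) - 1*(-1346) = -125 - 1*(-1346) = -125 + 1346 = 1221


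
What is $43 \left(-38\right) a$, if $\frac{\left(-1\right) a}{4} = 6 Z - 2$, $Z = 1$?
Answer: $26144$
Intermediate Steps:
$a = -16$ ($a = - 4 \left(6 \cdot 1 - 2\right) = - 4 \left(6 - 2\right) = \left(-4\right) 4 = -16$)
$43 \left(-38\right) a = 43 \left(-38\right) \left(-16\right) = \left(-1634\right) \left(-16\right) = 26144$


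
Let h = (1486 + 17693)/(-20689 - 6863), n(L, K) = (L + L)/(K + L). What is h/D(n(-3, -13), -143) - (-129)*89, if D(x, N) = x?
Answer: 13178057/1148 ≈ 11479.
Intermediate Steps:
n(L, K) = 2*L/(K + L) (n(L, K) = (2*L)/(K + L) = 2*L/(K + L))
h = -6393/9184 (h = 19179/(-27552) = 19179*(-1/27552) = -6393/9184 ≈ -0.69610)
h/D(n(-3, -13), -143) - (-129)*89 = -6393/(9184*(2*(-3)/(-13 - 3))) - (-129)*89 = -6393/(9184*(2*(-3)/(-16))) - 1*(-11481) = -6393/(9184*(2*(-3)*(-1/16))) + 11481 = -6393/(9184*3/8) + 11481 = -6393/9184*8/3 + 11481 = -2131/1148 + 11481 = 13178057/1148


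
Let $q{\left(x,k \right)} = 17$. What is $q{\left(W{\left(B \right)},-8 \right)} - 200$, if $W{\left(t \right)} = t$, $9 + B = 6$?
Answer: $-183$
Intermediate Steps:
$B = -3$ ($B = -9 + 6 = -3$)
$q{\left(W{\left(B \right)},-8 \right)} - 200 = 17 - 200 = -183$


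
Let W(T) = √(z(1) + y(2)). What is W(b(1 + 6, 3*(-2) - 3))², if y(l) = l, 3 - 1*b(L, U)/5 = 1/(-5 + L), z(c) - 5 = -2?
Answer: 5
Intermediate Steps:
z(c) = 3 (z(c) = 5 - 2 = 3)
b(L, U) = 15 - 5/(-5 + L)
W(T) = √5 (W(T) = √(3 + 2) = √5)
W(b(1 + 6, 3*(-2) - 3))² = (√5)² = 5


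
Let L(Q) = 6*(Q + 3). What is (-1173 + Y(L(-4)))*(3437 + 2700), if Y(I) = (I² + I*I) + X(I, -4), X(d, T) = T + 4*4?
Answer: -6683193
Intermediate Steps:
X(d, T) = 16 + T (X(d, T) = T + 16 = 16 + T)
L(Q) = 18 + 6*Q (L(Q) = 6*(3 + Q) = 18 + 6*Q)
Y(I) = 12 + 2*I² (Y(I) = (I² + I*I) + (16 - 4) = (I² + I²) + 12 = 2*I² + 12 = 12 + 2*I²)
(-1173 + Y(L(-4)))*(3437 + 2700) = (-1173 + (12 + 2*(18 + 6*(-4))²))*(3437 + 2700) = (-1173 + (12 + 2*(18 - 24)²))*6137 = (-1173 + (12 + 2*(-6)²))*6137 = (-1173 + (12 + 2*36))*6137 = (-1173 + (12 + 72))*6137 = (-1173 + 84)*6137 = -1089*6137 = -6683193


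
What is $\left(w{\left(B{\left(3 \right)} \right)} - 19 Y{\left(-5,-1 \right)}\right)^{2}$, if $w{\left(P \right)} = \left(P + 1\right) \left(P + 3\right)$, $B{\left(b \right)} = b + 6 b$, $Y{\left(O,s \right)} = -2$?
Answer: $320356$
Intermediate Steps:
$B{\left(b \right)} = 7 b$
$w{\left(P \right)} = \left(1 + P\right) \left(3 + P\right)$
$\left(w{\left(B{\left(3 \right)} \right)} - 19 Y{\left(-5,-1 \right)}\right)^{2} = \left(\left(3 + \left(7 \cdot 3\right)^{2} + 4 \cdot 7 \cdot 3\right) - -38\right)^{2} = \left(\left(3 + 21^{2} + 4 \cdot 21\right) + 38\right)^{2} = \left(\left(3 + 441 + 84\right) + 38\right)^{2} = \left(528 + 38\right)^{2} = 566^{2} = 320356$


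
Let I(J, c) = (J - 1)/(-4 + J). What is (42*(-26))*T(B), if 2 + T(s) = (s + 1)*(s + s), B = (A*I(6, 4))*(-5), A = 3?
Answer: -2987166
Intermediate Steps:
I(J, c) = (-1 + J)/(-4 + J)
B = -75/2 (B = (3*((-1 + 6)/(-4 + 6)))*(-5) = (3*(5/2))*(-5) = (15/2)*(-5) = -75/2 ≈ -37.500)
T(s) = -2 + 2*s*(1 + s) (T(s) = -2 + (s + 1)*(s + s) = -2 + (1 + s)*(2*s) = -2 + 2*s*(1 + s))
(42*(-26))*T(B) = (42*(-26))*(-2 + 2*(-75/2) + 2*(-75/2)²) = -1092*(-2 - 75 + 2*(5625/4)) = -1092*(-2 - 75 + 5625/2) = -1092*5471/2 = -2987166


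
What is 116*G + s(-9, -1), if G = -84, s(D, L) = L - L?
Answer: -9744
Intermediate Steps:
s(D, L) = 0
116*G + s(-9, -1) = 116*(-84) + 0 = -9744 + 0 = -9744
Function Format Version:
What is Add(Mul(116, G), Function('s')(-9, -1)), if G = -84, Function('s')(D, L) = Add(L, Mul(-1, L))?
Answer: -9744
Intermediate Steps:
Function('s')(D, L) = 0
Add(Mul(116, G), Function('s')(-9, -1)) = Add(Mul(116, -84), 0) = Add(-9744, 0) = -9744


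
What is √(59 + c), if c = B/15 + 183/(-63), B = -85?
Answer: √2471/7 ≈ 7.1013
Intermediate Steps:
c = -60/7 (c = -85/15 + 183/(-63) = -85*1/15 + 183*(-1/63) = -17/3 - 61/21 = -60/7 ≈ -8.5714)
√(59 + c) = √(59 - 60/7) = √(353/7) = √2471/7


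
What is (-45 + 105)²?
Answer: 3600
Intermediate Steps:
(-45 + 105)² = 60² = 3600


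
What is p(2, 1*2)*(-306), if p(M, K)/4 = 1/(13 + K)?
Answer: -408/5 ≈ -81.600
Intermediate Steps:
p(M, K) = 4/(13 + K)
p(2, 1*2)*(-306) = (4/(13 + 1*2))*(-306) = (4/(13 + 2))*(-306) = (4/15)*(-306) = -408/5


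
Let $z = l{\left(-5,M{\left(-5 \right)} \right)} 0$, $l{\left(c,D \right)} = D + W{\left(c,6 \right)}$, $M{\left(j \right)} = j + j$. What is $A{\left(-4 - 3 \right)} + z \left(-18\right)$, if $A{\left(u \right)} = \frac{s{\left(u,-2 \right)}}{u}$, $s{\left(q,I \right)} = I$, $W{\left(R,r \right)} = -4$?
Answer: $\frac{2}{7} \approx 0.28571$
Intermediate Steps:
$M{\left(j \right)} = 2 j$
$l{\left(c,D \right)} = -4 + D$ ($l{\left(c,D \right)} = D - 4 = -4 + D$)
$z = 0$ ($z = \left(-4 + 2 \left(-5\right)\right) 0 = \left(-4 - 10\right) 0 = \left(-14\right) 0 = 0$)
$A{\left(u \right)} = - \frac{2}{u}$
$A{\left(-4 - 3 \right)} + z \left(-18\right) = - \frac{2}{-4 - 3} + 0 \left(-18\right) = - \frac{2}{-7} + 0 = \left(-2\right) \left(- \frac{1}{7}\right) + 0 = \frac{2}{7} + 0 = \frac{2}{7}$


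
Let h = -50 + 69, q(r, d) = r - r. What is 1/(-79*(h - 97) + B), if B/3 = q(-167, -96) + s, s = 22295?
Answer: 1/73047 ≈ 1.3690e-5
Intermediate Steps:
q(r, d) = 0
h = 19
B = 66885 (B = 3*(0 + 22295) = 3*22295 = 66885)
1/(-79*(h - 97) + B) = 1/(-79*(19 - 97) + 66885) = 1/(-79*(-78) + 66885) = 1/(6162 + 66885) = 1/73047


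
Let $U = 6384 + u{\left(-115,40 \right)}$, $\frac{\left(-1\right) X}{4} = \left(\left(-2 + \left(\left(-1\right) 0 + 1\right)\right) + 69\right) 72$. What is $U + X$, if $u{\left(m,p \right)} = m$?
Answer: $-13315$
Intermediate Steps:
$X = -19584$ ($X = - 4 \left(\left(-2 + \left(\left(-1\right) 0 + 1\right)\right) + 69\right) 72 = - 4 \left(\left(-2 + \left(0 + 1\right)\right) + 69\right) 72 = - 4 \left(\left(-2 + 1\right) + 69\right) 72 = - 4 \left(-1 + 69\right) 72 = - 4 \cdot 68 \cdot 72 = \left(-4\right) 4896 = -19584$)
$U = 6269$ ($U = 6384 - 115 = 6269$)
$U + X = 6269 - 19584 = -13315$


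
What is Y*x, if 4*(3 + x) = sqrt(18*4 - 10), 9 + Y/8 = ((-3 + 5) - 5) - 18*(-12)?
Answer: -4896 + 408*sqrt(62) ≈ -1683.4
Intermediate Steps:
Y = 1632 (Y = -72 + 8*(((-3 + 5) - 5) - 18*(-12)) = -72 + 8*((2 - 5) + 216) = -72 + 8*(-3 + 216) = -72 + 8*213 = -72 + 1704 = 1632)
x = -3 + sqrt(62)/4 (x = -3 + sqrt(18*4 - 10)/4 = -3 + sqrt(72 - 10)/4 = -3 + sqrt(62)/4 ≈ -1.0315)
Y*x = 1632*(-3 + sqrt(62)/4) = -4896 + 408*sqrt(62)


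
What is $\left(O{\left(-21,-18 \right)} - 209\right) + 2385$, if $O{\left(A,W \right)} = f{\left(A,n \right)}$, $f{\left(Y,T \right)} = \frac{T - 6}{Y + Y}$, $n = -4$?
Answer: $\frac{45701}{21} \approx 2176.2$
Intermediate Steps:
$f{\left(Y,T \right)} = \frac{-6 + T}{2 Y}$
$O{\left(A,W \right)} = - \frac{5}{A}$ ($O{\left(A,W \right)} = \frac{-6 - 4}{2 A} = \frac{1}{2} \frac{1}{A} \left(-10\right) = - \frac{5}{A}$)
$\left(O{\left(-21,-18 \right)} - 209\right) + 2385 = \left(- \frac{5}{-21} - 209\right) + 2385 = \left(\left(-5\right) \left(- \frac{1}{21}\right) - 209\right) + 2385 = \left(\frac{5}{21} - 209\right) + 2385 = - \frac{4384}{21} + 2385 = \frac{45701}{21}$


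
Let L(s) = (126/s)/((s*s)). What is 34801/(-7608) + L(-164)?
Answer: -9594138797/2097403872 ≈ -4.5743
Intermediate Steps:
L(s) = 126/s**3 (L(s) = (126/s)/(s**2) = (126/s)/s**2 = 126/s**3)
34801/(-7608) + L(-164) = 34801/(-7608) + 126/(-164)**3 = 34801*(-1/7608) + 126*(-1/4410944) = -34801/7608 - 63/2205472 = -9594138797/2097403872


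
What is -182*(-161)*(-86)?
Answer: -2519972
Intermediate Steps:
-182*(-161)*(-86) = 29302*(-86) = -2519972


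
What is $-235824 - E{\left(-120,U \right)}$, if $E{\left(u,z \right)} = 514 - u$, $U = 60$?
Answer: $-236458$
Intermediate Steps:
$-235824 - E{\left(-120,U \right)} = -235824 - \left(514 - -120\right) = -235824 - \left(514 + 120\right) = -235824 - 634 = -236458$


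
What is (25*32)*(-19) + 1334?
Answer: -13866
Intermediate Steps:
(25*32)*(-19) + 1334 = 800*(-19) + 1334 = -15200 + 1334 = -13866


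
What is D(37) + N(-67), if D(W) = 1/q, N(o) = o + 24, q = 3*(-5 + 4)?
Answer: -130/3 ≈ -43.333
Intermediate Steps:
q = -3 (q = 3*(-1) = -3)
N(o) = 24 + o
D(W) = -1/3 (D(W) = 1/(-3) = -1/3)
D(37) + N(-67) = -1/3 + (24 - 67) = -1/3 - 43 = -130/3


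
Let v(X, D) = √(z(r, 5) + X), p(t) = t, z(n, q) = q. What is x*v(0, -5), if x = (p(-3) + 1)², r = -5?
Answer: 4*√5 ≈ 8.9443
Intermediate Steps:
x = 4 (x = (-3 + 1)² = (-2)² = 4)
v(X, D) = √(5 + X)
x*v(0, -5) = 4*√(5 + 0) = 4*√5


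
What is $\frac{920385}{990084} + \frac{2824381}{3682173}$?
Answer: $\frac{2061797078203}{1215220190844} \approx 1.6966$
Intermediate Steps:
$\frac{920385}{990084} + \frac{2824381}{3682173} = 920385 \cdot \frac{1}{990084} + 2824381 \cdot \frac{1}{3682173} = \frac{306795}{330028} + \frac{2824381}{3682173} = \frac{2061797078203}{1215220190844}$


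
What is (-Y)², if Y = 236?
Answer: 55696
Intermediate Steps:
(-Y)² = (-1*236)² = (-236)² = 55696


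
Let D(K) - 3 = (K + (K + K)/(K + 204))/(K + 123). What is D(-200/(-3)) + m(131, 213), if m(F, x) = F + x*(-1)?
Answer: -9084153/115507 ≈ -78.646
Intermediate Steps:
D(K) = 3 + (K + 2*K/(204 + K))/(123 + K) (D(K) = 3 + (K + (K + K)/(K + 204))/(K + 123) = 3 + (K + (2*K)/(204 + K))/(123 + K) = 3 + (K + 2*K/(204 + K))/(123 + K))
m(F, x) = F - x
D(-200/(-3)) + m(131, 213) = (75276 + 4*(-200/(-3))² + 1187*(-200/(-3)))/(25092 + (-200/(-3))² + 327*(-200/(-3))) + (131 - 1*213) = (75276 + 4*(-200*(-⅓))² + 1187*(-200*(-⅓)))/(25092 + (-200*(-⅓))² + 327*(-200*(-⅓))) + (131 - 213) = (75276 + 4*(200/3)² + 1187*(200/3))/(25092 + (200/3)² + 327*(200/3)) - 82 = (75276 + 4*(40000/9) + 237400/3)/(25092 + 40000/9 + 21800) - 82 = (75276 + 160000/9 + 237400/3)/(462028/9) - 82 = (9/462028)*(1549684/9) - 82 = 387421/115507 - 82 = -9084153/115507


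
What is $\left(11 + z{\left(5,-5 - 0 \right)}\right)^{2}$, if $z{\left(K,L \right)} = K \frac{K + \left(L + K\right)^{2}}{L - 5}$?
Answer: $\frac{289}{4} \approx 72.25$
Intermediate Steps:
$z{\left(K,L \right)} = \frac{K \left(K + \left(K + L\right)^{2}\right)}{-5 + L}$ ($z{\left(K,L \right)} = K \frac{K + \left(K + L\right)^{2}}{-5 + L} = \frac{K \left(K + \left(K + L\right)^{2}\right)}{-5 + L}$)
$\left(11 + z{\left(5,-5 - 0 \right)}\right)^{2} = \left(11 + \frac{5 \left(5 + \left(5 - 5\right)^{2}\right)}{-5 - 5}\right)^{2} = \left(11 + \frac{5 \left(5 + 0^{2}\right)}{-10}\right)^{2} = \left(11 + 5 \left(- \frac{1}{10}\right) \left(5 + 0\right)\right)^{2} = \left(11 + 5 \left(- \frac{1}{10}\right) 5\right)^{2} = \left(11 - \frac{5}{2}\right)^{2} = \left(\frac{17}{2}\right)^{2} = \frac{289}{4}$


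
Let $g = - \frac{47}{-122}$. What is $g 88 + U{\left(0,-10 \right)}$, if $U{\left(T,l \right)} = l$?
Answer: $\frac{1458}{61} \approx 23.902$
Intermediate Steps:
$g = \frac{47}{122}$ ($g = \left(-47\right) \left(- \frac{1}{122}\right) = \frac{47}{122} \approx 0.38525$)
$g 88 + U{\left(0,-10 \right)} = \frac{47}{122} \cdot 88 - 10 = \frac{2068}{61} - 10 = \frac{1458}{61}$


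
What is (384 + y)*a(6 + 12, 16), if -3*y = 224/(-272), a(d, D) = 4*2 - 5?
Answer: 19598/17 ≈ 1152.8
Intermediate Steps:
a(d, D) = 3 (a(d, D) = 8 - 5 = 3)
y = 14/51 (y = -224/(3*(-272)) = -224*(-1)/(3*272) = -⅓*(-14/17) = 14/51 ≈ 0.27451)
(384 + y)*a(6 + 12, 16) = (384 + 14/51)*3 = (19598/51)*3 = 19598/17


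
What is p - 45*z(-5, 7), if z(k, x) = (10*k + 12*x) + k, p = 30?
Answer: -1275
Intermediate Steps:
z(k, x) = 11*k + 12*x
p - 45*z(-5, 7) = 30 - 45*(11*(-5) + 12*7) = 30 - 45*(-55 + 84) = 30 - 45*29 = 30 - 1305 = -1275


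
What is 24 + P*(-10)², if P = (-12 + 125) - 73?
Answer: 4024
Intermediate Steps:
P = 40 (P = 113 - 73 = 40)
24 + P*(-10)² = 24 + 40*(-10)² = 24 + 40*100 = 24 + 4000 = 4024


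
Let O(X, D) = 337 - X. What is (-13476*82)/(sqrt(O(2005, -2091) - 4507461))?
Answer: 368344*I*sqrt(4509129)/1503043 ≈ 520.39*I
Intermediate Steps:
(-13476*82)/(sqrt(O(2005, -2091) - 4507461)) = (-13476*82)/(sqrt((337 - 1*2005) - 4507461)) = -1105032/sqrt((337 - 2005) - 4507461) = -1105032/sqrt(-1668 - 4507461) = -1105032*(-I*sqrt(4509129)/4509129) = -(-368344)*I*sqrt(4509129)/1503043 = 368344*I*sqrt(4509129)/1503043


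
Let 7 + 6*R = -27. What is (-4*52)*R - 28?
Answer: 3452/3 ≈ 1150.7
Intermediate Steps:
R = -17/3 (R = -7/6 + (1/6)*(-27) = -7/6 - 9/2 = -17/3 ≈ -5.6667)
(-4*52)*R - 28 = -4*52*(-17/3) - 28 = -208*(-17/3) - 28 = 3536/3 - 28 = 3452/3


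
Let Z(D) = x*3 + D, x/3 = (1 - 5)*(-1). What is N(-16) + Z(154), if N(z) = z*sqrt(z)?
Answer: 190 - 64*I ≈ 190.0 - 64.0*I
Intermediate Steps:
x = 12 (x = 3*((1 - 5)*(-1)) = 3*(-4*(-1)) = 3*4 = 12)
Z(D) = 36 + D (Z(D) = 12*3 + D = 36 + D)
N(z) = z**(3/2)
N(-16) + Z(154) = (-16)**(3/2) + (36 + 154) = -64*I + 190 = 190 - 64*I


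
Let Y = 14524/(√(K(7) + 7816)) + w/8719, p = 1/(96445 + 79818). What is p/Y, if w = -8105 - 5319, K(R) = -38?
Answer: 56897944498/176648132476056711719 + 276032109391*√7778/706592529904226846876 ≈ 3.4775e-8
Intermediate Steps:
w = -13424
p = 1/176263 ≈ 5.6733e-6
Y = -13424/8719 + 7262*√7778/3889 (Y = 14524/(√(-38 + 7816)) - 13424/8719 = 14524/(√7778) - 13424*1/8719 = 14524*(√7778/7778) - 13424/8719 = 7262*√7778/3889 - 13424/8719 = -13424/8719 + 7262*√7778/3889 ≈ 163.14)
p/Y = 1/(176263*(-13424/8719 + 7262*√7778/3889))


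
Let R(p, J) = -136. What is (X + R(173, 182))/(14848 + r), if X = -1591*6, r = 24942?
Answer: -4841/19895 ≈ -0.24333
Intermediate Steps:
X = -9546
(X + R(173, 182))/(14848 + r) = (-9546 - 136)/(14848 + 24942) = -9682/39790 = -9682*1/39790 = -4841/19895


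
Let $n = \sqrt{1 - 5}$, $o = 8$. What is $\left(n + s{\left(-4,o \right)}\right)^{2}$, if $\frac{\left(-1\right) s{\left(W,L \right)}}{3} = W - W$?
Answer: $-4$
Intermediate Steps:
$s{\left(W,L \right)} = 0$ ($s{\left(W,L \right)} = - 3 \left(W - W\right) = \left(-3\right) 0 = 0$)
$n = 2 i$ ($n = \sqrt{-4} = 2 i \approx 2.0 i$)
$\left(n + s{\left(-4,o \right)}\right)^{2} = \left(2 i + 0\right)^{2} = \left(2 i\right)^{2} = -4$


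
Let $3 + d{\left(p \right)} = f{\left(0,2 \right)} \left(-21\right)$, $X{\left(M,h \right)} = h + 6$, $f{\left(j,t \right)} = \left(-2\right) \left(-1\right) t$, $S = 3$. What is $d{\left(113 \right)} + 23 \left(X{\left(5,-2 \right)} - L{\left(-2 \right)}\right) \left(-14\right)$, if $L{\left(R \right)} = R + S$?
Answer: $-1053$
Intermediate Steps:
$L{\left(R \right)} = 3 + R$ ($L{\left(R \right)} = R + 3 = 3 + R$)
$f{\left(j,t \right)} = 2 t$
$X{\left(M,h \right)} = 6 + h$
$d{\left(p \right)} = -87$ ($d{\left(p \right)} = -3 + 2 \cdot 2 \left(-21\right) = -3 + 4 \left(-21\right) = -3 - 84 = -87$)
$d{\left(113 \right)} + 23 \left(X{\left(5,-2 \right)} - L{\left(-2 \right)}\right) \left(-14\right) = -87 + 23 \left(\left(6 - 2\right) - \left(3 - 2\right)\right) \left(-14\right) = -87 + 23 \left(4 - 1\right) \left(-14\right) = -87 + 23 \cdot 3 \left(-14\right) = -87 + 69 \left(-14\right) = -87 - 966 = -1053$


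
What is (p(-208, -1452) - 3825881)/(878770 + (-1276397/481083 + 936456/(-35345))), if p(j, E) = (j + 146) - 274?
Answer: -65060529499173795/14942002800765137 ≈ -4.3542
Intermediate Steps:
p(j, E) = -128 + j (p(j, E) = (146 + j) - 274 = -128 + j)
(p(-208, -1452) - 3825881)/(878770 + (-1276397/481083 + 936456/(-35345))) = ((-128 - 208) - 3825881)/(878770 + (-1276397/481083 + 936456/(-35345))) = (-336 - 3825881)/(878770 + (-1276397*1/481083 + 936456*(-1/35345))) = -3826217/(878770 + (-1276397/481083 - 936456/35345)) = -3826217/(878770 - 495627313813/17003878635) = -3826217/14942002800765137/17003878635 = -3826217*17003878635/14942002800765137 = -65060529499173795/14942002800765137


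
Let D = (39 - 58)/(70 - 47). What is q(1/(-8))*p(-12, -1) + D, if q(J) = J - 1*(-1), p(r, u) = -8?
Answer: -180/23 ≈ -7.8261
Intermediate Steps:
q(J) = 1 + J (q(J) = J + 1 = 1 + J)
D = -19/23 ≈ -0.82609
q(1/(-8))*p(-12, -1) + D = (1 + 1/(-8))*(-8) - 19/23 = (1 - ⅛)*(-8) - 19/23 = (7/8)*(-8) - 19/23 = -7 - 19/23 = -180/23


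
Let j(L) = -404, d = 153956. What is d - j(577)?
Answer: 154360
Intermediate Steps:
d - j(577) = 153956 - 1*(-404) = 153956 + 404 = 154360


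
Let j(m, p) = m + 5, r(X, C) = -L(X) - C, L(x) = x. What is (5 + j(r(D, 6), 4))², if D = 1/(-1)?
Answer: 25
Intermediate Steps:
D = -1
r(X, C) = -C - X (r(X, C) = -X - C = -C - X)
j(m, p) = 5 + m
(5 + j(r(D, 6), 4))² = (5 + (5 + (-1*6 - 1*(-1))))² = (5 + (5 + (-6 + 1)))² = (5 + (5 - 5))² = (5 + 0)² = 5² = 25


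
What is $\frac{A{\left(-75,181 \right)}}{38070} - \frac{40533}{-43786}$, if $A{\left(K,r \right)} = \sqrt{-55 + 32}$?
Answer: $\frac{40533}{43786} + \frac{i \sqrt{23}}{38070} \approx 0.92571 + 0.00012597 i$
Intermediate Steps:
$A{\left(K,r \right)} = i \sqrt{23}$ ($A{\left(K,r \right)} = \sqrt{-23} = i \sqrt{23}$)
$\frac{A{\left(-75,181 \right)}}{38070} - \frac{40533}{-43786} = \frac{i \sqrt{23}}{38070} - \frac{40533}{-43786} = i \sqrt{23} \cdot \frac{1}{38070} - - \frac{40533}{43786} = \frac{i \sqrt{23}}{38070} + \frac{40533}{43786} = \frac{40533}{43786} + \frac{i \sqrt{23}}{38070}$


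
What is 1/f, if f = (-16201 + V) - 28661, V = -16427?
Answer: -1/61289 ≈ -1.6316e-5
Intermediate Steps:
f = -61289 (f = (-16201 - 16427) - 28661 = -32628 - 28661 = -61289)
1/f = 1/(-61289) = -1/61289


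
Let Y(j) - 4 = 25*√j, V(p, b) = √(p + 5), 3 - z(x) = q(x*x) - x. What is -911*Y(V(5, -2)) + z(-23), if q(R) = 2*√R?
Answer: -3710 - 22775*10^(¼) ≈ -44210.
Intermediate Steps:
z(x) = 3 + x - 2*√(x²) (z(x) = 3 - (2*√(x*x) - x) = 3 - (2*√(x²) - x) = 3 - (-x + 2*√(x²)) = 3 + (x - 2*√(x²)) = 3 + x - 2*√(x²))
V(p, b) = √(5 + p)
Y(j) = 4 + 25*√j
-911*Y(V(5, -2)) + z(-23) = -911*(4 + 25*√(√(5 + 5))) + (3 - 23 - 2*√((-23)²)) = -911*(4 + 25*√(√10)) + (3 - 23 - 2*√529) = -911*(4 + 25*10^(¼)) + (3 - 23 - 2*23) = (-3644 - 22775*10^(¼)) + (3 - 23 - 46) = (-3644 - 22775*10^(¼)) - 66 = -3710 - 22775*10^(¼)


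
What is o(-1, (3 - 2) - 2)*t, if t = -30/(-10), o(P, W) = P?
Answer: -3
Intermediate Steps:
t = 3 (t = -30*(-⅒) = 3)
o(-1, (3 - 2) - 2)*t = -1*3 = -3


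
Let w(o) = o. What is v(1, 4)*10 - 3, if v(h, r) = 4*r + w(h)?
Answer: 167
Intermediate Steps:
v(h, r) = h + 4*r (v(h, r) = 4*r + h = h + 4*r)
v(1, 4)*10 - 3 = (1 + 4*4)*10 - 3 = (1 + 16)*10 - 3 = 17*10 - 3 = 170 - 3 = 167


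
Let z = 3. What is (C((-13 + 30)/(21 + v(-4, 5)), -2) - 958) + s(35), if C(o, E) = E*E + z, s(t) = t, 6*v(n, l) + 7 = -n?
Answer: -916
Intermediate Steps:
v(n, l) = -7/6 - n/6 (v(n, l) = -7/6 + (-n)/6 = -7/6 - n/6)
C(o, E) = 3 + E**2 (C(o, E) = E*E + 3 = E**2 + 3 = 3 + E**2)
(C((-13 + 30)/(21 + v(-4, 5)), -2) - 958) + s(35) = ((3 + (-2)**2) - 958) + 35 = ((3 + 4) - 958) + 35 = (7 - 958) + 35 = -951 + 35 = -916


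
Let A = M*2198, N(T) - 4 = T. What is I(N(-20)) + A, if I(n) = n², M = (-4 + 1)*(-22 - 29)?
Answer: 336550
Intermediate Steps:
N(T) = 4 + T
M = 153 (M = -3*(-51) = 153)
A = 336294 (A = 153*2198 = 336294)
I(N(-20)) + A = (4 - 20)² + 336294 = (-16)² + 336294 = 256 + 336294 = 336550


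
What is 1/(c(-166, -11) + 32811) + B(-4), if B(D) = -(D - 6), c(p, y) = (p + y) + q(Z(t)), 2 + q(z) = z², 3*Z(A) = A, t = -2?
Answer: 2936929/293692 ≈ 10.000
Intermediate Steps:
Z(A) = A/3
q(z) = -2 + z²
c(p, y) = -14/9 + p + y (c(p, y) = (p + y) + (-2 + ((⅓)*(-2))²) = (p + y) + (-2 + (-⅔)²) = (p + y) + (-2 + 4/9) = (p + y) - 14/9 = -14/9 + p + y)
B(D) = 6 - D (B(D) = -(-6 + D) = 6 - D)
1/(c(-166, -11) + 32811) + B(-4) = 1/((-14/9 - 166 - 11) + 32811) + (6 - 1*(-4)) = 1/(-1607/9 + 32811) + (6 + 4) = 1/(293692/9) + 10 = 9/293692 + 10 = 2936929/293692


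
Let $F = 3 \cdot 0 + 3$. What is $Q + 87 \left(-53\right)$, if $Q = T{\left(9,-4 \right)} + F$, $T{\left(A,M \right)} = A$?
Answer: $-4599$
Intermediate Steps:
$F = 3$ ($F = 0 + 3 = 3$)
$Q = 12$ ($Q = 9 + 3 = 12$)
$Q + 87 \left(-53\right) = 12 + 87 \left(-53\right) = 12 - 4611 = -4599$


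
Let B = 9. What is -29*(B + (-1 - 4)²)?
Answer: -986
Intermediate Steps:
-29*(B + (-1 - 4)²) = -29*(9 + (-1 - 4)²) = -29*(9 + (-5)²) = -29*(9 + 25) = -29*34 = -986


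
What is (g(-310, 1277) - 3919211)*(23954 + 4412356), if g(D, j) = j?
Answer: -17381169783540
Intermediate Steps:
(g(-310, 1277) - 3919211)*(23954 + 4412356) = (1277 - 3919211)*(23954 + 4412356) = -3917934*4436310 = -17381169783540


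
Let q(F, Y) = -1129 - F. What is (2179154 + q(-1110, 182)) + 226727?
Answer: 2405862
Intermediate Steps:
(2179154 + q(-1110, 182)) + 226727 = (2179154 + (-1129 - 1*(-1110))) + 226727 = (2179154 + (-1129 + 1110)) + 226727 = (2179154 - 19) + 226727 = 2179135 + 226727 = 2405862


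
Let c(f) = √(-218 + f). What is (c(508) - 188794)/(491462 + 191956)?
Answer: -94397/341709 + √290/683418 ≈ -0.27622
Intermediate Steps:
(c(508) - 188794)/(491462 + 191956) = (√(-218 + 508) - 188794)/(491462 + 191956) = (√290 - 188794)/683418 = (-188794 + √290)*(1/683418) = -94397/341709 + √290/683418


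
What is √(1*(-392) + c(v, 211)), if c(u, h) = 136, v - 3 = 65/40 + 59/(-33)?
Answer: 16*I ≈ 16.0*I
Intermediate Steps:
v = 749/264 (v = 3 + (65/40 + 59/(-33)) = 3 + (65*(1/40) + 59*(-1/33)) = 3 + (13/8 - 59/33) = 3 - 43/264 = 749/264 ≈ 2.8371)
√(1*(-392) + c(v, 211)) = √(1*(-392) + 136) = √(-392 + 136) = √(-256) = 16*I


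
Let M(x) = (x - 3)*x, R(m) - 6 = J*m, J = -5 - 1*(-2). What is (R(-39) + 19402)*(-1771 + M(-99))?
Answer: 162584675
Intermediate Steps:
J = -3 (J = -5 + 2 = -3)
R(m) = 6 - 3*m
M(x) = x*(-3 + x) (M(x) = (-3 + x)*x = x*(-3 + x))
(R(-39) + 19402)*(-1771 + M(-99)) = ((6 - 3*(-39)) + 19402)*(-1771 - 99*(-3 - 99)) = ((6 + 117) + 19402)*(-1771 - 99*(-102)) = (123 + 19402)*(-1771 + 10098) = 19525*8327 = 162584675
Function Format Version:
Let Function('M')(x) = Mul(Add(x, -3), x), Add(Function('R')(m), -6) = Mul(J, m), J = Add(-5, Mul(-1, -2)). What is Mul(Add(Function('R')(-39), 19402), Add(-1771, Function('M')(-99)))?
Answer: 162584675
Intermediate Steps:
J = -3 (J = Add(-5, 2) = -3)
Function('R')(m) = Add(6, Mul(-3, m))
Function('M')(x) = Mul(x, Add(-3, x)) (Function('M')(x) = Mul(Add(-3, x), x) = Mul(x, Add(-3, x)))
Mul(Add(Function('R')(-39), 19402), Add(-1771, Function('M')(-99))) = Mul(Add(Add(6, Mul(-3, -39)), 19402), Add(-1771, Mul(-99, Add(-3, -99)))) = Mul(Add(Add(6, 117), 19402), Add(-1771, Mul(-99, -102))) = Mul(Add(123, 19402), Add(-1771, 10098)) = Mul(19525, 8327) = 162584675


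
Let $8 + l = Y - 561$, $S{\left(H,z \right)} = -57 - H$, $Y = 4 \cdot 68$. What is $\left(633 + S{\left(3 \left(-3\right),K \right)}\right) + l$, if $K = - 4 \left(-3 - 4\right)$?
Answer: $288$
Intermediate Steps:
$Y = 272$
$K = 28$ ($K = \left(-4\right) \left(-7\right) = 28$)
$l = -297$ ($l = -8 + \left(272 - 561\right) = -8 - 289 = -297$)
$\left(633 + S{\left(3 \left(-3\right),K \right)}\right) + l = \left(633 - \left(57 + 3 \left(-3\right)\right)\right) - 297 = \left(633 - 48\right) - 297 = 585 - 297 = 288$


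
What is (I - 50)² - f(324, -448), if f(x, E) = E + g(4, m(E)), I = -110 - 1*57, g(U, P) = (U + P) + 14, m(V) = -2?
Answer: 47521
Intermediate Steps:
g(U, P) = 14 + P + U (g(U, P) = (P + U) + 14 = 14 + P + U)
I = -167 (I = -110 - 57 = -167)
f(x, E) = 16 + E (f(x, E) = E + (14 - 2 + 4) = E + 16 = 16 + E)
(I - 50)² - f(324, -448) = (-167 - 50)² - (16 - 448) = (-217)² - 1*(-432) = 47089 + 432 = 47521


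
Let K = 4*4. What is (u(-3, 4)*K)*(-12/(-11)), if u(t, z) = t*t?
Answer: 1728/11 ≈ 157.09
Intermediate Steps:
u(t, z) = t**2
K = 16
(u(-3, 4)*K)*(-12/(-11)) = ((-3)**2*16)*(-12/(-11)) = (9*16)*(-12*(-1/11)) = 144*(12/11) = 1728/11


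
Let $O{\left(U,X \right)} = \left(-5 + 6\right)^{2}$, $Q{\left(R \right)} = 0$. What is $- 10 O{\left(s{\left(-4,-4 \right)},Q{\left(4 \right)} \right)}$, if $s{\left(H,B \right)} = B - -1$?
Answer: $-10$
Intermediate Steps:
$s{\left(H,B \right)} = 1 + B$ ($s{\left(H,B \right)} = B + 1 = 1 + B$)
$O{\left(U,X \right)} = 1$ ($O{\left(U,X \right)} = 1^{2} = 1$)
$- 10 O{\left(s{\left(-4,-4 \right)},Q{\left(4 \right)} \right)} = \left(-10\right) 1 = -10$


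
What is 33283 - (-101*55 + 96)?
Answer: 38742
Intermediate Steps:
33283 - (-101*55 + 96) = 33283 - (-5555 + 96) = 33283 - 1*(-5459) = 33283 + 5459 = 38742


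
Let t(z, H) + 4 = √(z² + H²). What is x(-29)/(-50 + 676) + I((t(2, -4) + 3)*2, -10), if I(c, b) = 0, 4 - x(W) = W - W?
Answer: 2/313 ≈ 0.0063898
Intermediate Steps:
x(W) = 4 (x(W) = 4 - (W - W) = 4 - 1*0 = 4 + 0 = 4)
t(z, H) = -4 + √(H² + z²) (t(z, H) = -4 + √(z² + H²) = -4 + √(H² + z²))
x(-29)/(-50 + 676) + I((t(2, -4) + 3)*2, -10) = 4/(-50 + 676) + 0 = 4/626 + 0 = 4*(1/626) + 0 = 2/313 + 0 = 2/313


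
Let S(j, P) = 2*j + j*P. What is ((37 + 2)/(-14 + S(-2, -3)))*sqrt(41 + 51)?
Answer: -13*sqrt(23)/2 ≈ -31.173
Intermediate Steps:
S(j, P) = 2*j + P*j
((37 + 2)/(-14 + S(-2, -3)))*sqrt(41 + 51) = ((37 + 2)/(-14 - 2*(2 - 3)))*sqrt(41 + 51) = (39/(-14 - 2*(-1)))*sqrt(92) = (39/(-14 + 2))*(2*sqrt(23)) = (39/(-12))*(2*sqrt(23)) = (39*(-1/12))*(2*sqrt(23)) = -13*sqrt(23)/2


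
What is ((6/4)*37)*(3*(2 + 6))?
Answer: 1332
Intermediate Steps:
((6/4)*37)*(3*(2 + 6)) = ((6*(¼))*37)*(3*8) = ((3/2)*37)*24 = (111/2)*24 = 1332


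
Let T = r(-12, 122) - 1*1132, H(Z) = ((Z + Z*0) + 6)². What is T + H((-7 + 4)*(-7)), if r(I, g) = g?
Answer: -281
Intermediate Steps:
H(Z) = (6 + Z)² (H(Z) = ((Z + 0) + 6)² = (Z + 6)² = (6 + Z)²)
T = -1010 (T = 122 - 1*1132 = 122 - 1132 = -1010)
T + H((-7 + 4)*(-7)) = -1010 + (6 + (-7 + 4)*(-7))² = -1010 + (6 - 3*(-7))² = -1010 + (6 + 21)² = -1010 + 27² = -1010 + 729 = -281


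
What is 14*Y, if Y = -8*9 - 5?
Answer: -1078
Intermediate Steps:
Y = -77 (Y = -72 - 5 = -77)
14*Y = 14*(-77) = -1078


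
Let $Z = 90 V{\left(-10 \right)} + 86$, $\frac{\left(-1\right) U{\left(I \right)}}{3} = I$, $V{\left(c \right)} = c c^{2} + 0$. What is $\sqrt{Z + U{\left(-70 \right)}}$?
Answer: $2 i \sqrt{22426} \approx 299.51 i$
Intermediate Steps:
$V{\left(c \right)} = c^{3}$ ($V{\left(c \right)} = c^{3} + 0 = c^{3}$)
$U{\left(I \right)} = - 3 I$
$Z = -89914$ ($Z = 90 \left(-10\right)^{3} + 86 = 90 \left(-1000\right) + 86 = -90000 + 86 = -89914$)
$\sqrt{Z + U{\left(-70 \right)}} = \sqrt{-89914 - -210} = \sqrt{-89914 + 210} = \sqrt{-89704} = 2 i \sqrt{22426}$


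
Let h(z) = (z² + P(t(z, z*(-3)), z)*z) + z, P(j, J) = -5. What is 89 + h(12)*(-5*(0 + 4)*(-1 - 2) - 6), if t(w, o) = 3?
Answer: 5273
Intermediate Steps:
h(z) = z² - 4*z (h(z) = (z² - 5*z) + z = z² - 4*z)
89 + h(12)*(-5*(0 + 4)*(-1 - 2) - 6) = 89 + (12*(-4 + 12))*(-5*(0 + 4)*(-1 - 2) - 6) = 89 + (12*8)*(-20*(-3) - 6) = 89 + 96*(-5*(-12) - 6) = 89 + 96*(60 - 6) = 89 + 96*54 = 89 + 5184 = 5273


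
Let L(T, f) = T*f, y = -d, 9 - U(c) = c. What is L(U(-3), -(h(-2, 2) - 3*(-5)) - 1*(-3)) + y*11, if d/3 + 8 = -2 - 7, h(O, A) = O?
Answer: 441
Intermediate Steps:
U(c) = 9 - c
d = -51 (d = -24 + 3*(-2 - 7) = -24 + 3*(-9) = -24 - 27 = -51)
y = 51 (y = -1*(-51) = 51)
L(U(-3), -(h(-2, 2) - 3*(-5)) - 1*(-3)) + y*11 = (9 - 1*(-3))*(-(-2 - 3*(-5)) - 1*(-3)) + 51*11 = (9 + 3)*(-(-2 + 15) + 3) + 561 = 12*(-1*13 + 3) + 561 = 12*(-13 + 3) + 561 = 12*(-10) + 561 = -120 + 561 = 441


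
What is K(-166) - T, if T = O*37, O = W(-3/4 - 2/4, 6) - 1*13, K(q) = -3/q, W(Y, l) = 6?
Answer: 42997/166 ≈ 259.02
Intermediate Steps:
K(q) = -3/q
O = -7 (O = 6 - 1*13 = 6 - 13 = -7)
T = -259 (T = -7*37 = -259)
K(-166) - T = -3/(-166) - 1*(-259) = -3*(-1/166) + 259 = 3/166 + 259 = 42997/166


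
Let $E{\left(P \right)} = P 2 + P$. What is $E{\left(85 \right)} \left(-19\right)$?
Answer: $-4845$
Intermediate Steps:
$E{\left(P \right)} = 3 P$ ($E{\left(P \right)} = 2 P + P = 3 P$)
$E{\left(85 \right)} \left(-19\right) = 3 \cdot 85 \left(-19\right) = 255 \left(-19\right) = -4845$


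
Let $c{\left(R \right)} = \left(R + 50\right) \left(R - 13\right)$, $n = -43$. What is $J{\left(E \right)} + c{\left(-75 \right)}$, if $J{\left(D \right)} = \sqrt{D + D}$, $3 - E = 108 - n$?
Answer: $2200 + 2 i \sqrt{74} \approx 2200.0 + 17.205 i$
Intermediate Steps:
$E = -148$ ($E = 3 - \left(108 - -43\right) = 3 - \left(108 + 43\right) = 3 - 151 = -148$)
$J{\left(D \right)} = \sqrt{2} \sqrt{D}$ ($J{\left(D \right)} = \sqrt{2 D} = \sqrt{2} \sqrt{D}$)
$c{\left(R \right)} = \left(-13 + R\right) \left(50 + R\right)$ ($c{\left(R \right)} = \left(50 + R\right) \left(-13 + R\right) = \left(-13 + R\right) \left(50 + R\right)$)
$J{\left(E \right)} + c{\left(-75 \right)} = \sqrt{2} \sqrt{-148} + \left(-650 + \left(-75\right)^{2} + 37 \left(-75\right)\right) = \sqrt{2} \cdot 2 i \sqrt{37} - -2200 = 2 i \sqrt{74} + 2200 = 2200 + 2 i \sqrt{74}$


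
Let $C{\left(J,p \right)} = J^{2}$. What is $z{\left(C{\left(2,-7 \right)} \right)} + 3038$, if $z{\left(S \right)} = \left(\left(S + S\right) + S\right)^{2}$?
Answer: $3182$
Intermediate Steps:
$z{\left(S \right)} = 9 S^{2}$ ($z{\left(S \right)} = \left(2 S + S\right)^{2} = \left(3 S\right)^{2} = 9 S^{2}$)
$z{\left(C{\left(2,-7 \right)} \right)} + 3038 = 9 \left(2^{2}\right)^{2} + 3038 = 9 \cdot 4^{2} + 3038 = 9 \cdot 16 + 3038 = 144 + 3038 = 3182$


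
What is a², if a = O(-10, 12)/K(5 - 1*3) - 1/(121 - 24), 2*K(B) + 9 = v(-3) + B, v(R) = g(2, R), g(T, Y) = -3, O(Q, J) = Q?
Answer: 37249/9409 ≈ 3.9589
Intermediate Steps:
v(R) = -3
K(B) = -6 + B/2 (K(B) = -9/2 + (-3 + B)/2 = -9/2 + (-3/2 + B/2) = -6 + B/2)
a = 193/97 (a = -10/(-6 + (5 - 1*3)/2) - 1/(121 - 24) = -10/(-6 + (5 - 3)/2) - 1/97 = -10/(-6 + (½)*2) - 1*1/97 = -10/(-6 + 1) - 1/97 = -10/(-5) - 1/97 = -10*(-⅕) - 1/97 = 2 - 1/97 = 193/97 ≈ 1.9897)
a² = (193/97)² = 37249/9409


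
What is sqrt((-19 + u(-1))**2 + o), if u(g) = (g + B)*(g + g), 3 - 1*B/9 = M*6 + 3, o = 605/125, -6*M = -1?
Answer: sqrt(146)/5 ≈ 2.4166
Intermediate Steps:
M = 1/6 (M = -1/6*(-1) = 1/6 ≈ 0.16667)
o = 121/25 (o = 605*(1/125) = 121/25 ≈ 4.8400)
B = -9 (B = 27 - 9*((1/6)*6 + 3) = 27 - 9*(1 + 3) = 27 - 9*4 = 27 - 36 = -9)
u(g) = 2*g*(-9 + g) (u(g) = (g - 9)*(g + g) = (-9 + g)*(2*g) = 2*g*(-9 + g))
sqrt((-19 + u(-1))**2 + o) = sqrt((-19 + 2*(-1)*(-9 - 1))**2 + 121/25) = sqrt((-19 + 2*(-1)*(-10))**2 + 121/25) = sqrt((-19 + 20)**2 + 121/25) = sqrt(1**2 + 121/25) = sqrt(1 + 121/25) = sqrt(146/25) = sqrt(146)/5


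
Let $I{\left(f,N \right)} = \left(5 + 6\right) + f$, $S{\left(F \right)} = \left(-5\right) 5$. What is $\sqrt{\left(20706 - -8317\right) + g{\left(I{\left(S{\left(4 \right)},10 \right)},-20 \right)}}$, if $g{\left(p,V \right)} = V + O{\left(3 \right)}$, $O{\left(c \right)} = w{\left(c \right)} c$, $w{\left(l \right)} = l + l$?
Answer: $\sqrt{29021} \approx 170.36$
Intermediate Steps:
$S{\left(F \right)} = -25$
$I{\left(f,N \right)} = 11 + f$
$w{\left(l \right)} = 2 l$
$O{\left(c \right)} = 2 c^{2}$ ($O{\left(c \right)} = 2 c c = 2 c^{2}$)
$g{\left(p,V \right)} = 18 + V$ ($g{\left(p,V \right)} = V + 2 \cdot 3^{2} = V + 2 \cdot 9 = V + 18 = 18 + V$)
$\sqrt{\left(20706 - -8317\right) + g{\left(I{\left(S{\left(4 \right)},10 \right)},-20 \right)}} = \sqrt{\left(20706 - -8317\right) + \left(18 - 20\right)} = \sqrt{\left(20706 + 8317\right) - 2} = \sqrt{29023 - 2} = \sqrt{29021}$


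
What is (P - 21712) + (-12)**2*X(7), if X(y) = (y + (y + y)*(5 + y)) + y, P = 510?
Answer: 5006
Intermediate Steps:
X(y) = 2*y + 2*y*(5 + y) (X(y) = (y + (2*y)*(5 + y)) + y = (y + 2*y*(5 + y)) + y = 2*y + 2*y*(5 + y))
(P - 21712) + (-12)**2*X(7) = (510 - 21712) + (-12)**2*(2*7*(6 + 7)) = -21202 + 144*(2*7*13) = -21202 + 144*182 = -21202 + 26208 = 5006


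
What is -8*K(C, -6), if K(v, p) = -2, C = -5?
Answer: 16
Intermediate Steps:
-8*K(C, -6) = -8*(-2) = -1*(-16) = 16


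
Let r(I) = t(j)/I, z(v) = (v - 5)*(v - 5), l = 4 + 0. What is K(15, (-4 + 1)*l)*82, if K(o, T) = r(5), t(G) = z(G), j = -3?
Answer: 5248/5 ≈ 1049.6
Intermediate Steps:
l = 4
z(v) = (-5 + v)**2 (z(v) = (-5 + v)*(-5 + v) = (-5 + v)**2)
t(G) = (-5 + G)**2
r(I) = 64/I (r(I) = (-5 - 3)**2/I = (-8)**2/I = 64/I)
K(o, T) = 64/5
K(15, (-4 + 1)*l)*82 = (64/5)*82 = 5248/5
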